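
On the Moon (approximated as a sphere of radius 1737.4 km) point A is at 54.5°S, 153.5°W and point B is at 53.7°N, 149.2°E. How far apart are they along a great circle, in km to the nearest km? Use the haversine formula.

3580 km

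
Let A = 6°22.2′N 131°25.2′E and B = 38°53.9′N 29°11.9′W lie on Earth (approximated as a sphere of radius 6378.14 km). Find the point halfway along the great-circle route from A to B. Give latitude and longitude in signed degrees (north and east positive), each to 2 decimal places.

63.63°, 86.57°

Central angle δ = 2.2916 rad. Interpolating on the sphere with fraction f = 0.5:
P = [sin((1−f)δ)·A + sin(fδ)·B] / sin δ = 1.2126·A + 1.2126·B in Cartesian coordinates,
giving P = (0.0265, 0.4433, 0.8960), i.e. latitude 63.63°, longitude 86.57°.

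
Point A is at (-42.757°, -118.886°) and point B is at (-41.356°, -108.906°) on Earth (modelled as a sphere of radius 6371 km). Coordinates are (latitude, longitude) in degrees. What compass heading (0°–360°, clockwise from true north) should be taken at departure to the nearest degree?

83°

Δλ = 9.980° = 0.1742 rad.
y = sin Δλ · cos φ₂ = (0.1733)(0.7506) = 0.1301
x = cos φ₁ sin φ₂ − sin φ₁ cos φ₂ cos Δλ = (0.7342)(-0.6607) − (-0.6789)(0.7506)(0.9849) = 0.0167
θ = atan2(y, x) = 82.67°, so the bearing is 83°.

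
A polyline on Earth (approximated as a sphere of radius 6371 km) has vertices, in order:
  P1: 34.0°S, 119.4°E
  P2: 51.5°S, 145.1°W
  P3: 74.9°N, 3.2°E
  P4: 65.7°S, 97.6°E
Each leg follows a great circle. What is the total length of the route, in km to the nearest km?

Leg P1→P2: central angle 1.1722 rad, distance 7467.8 km.
Leg P2→P3: central angle 2.6760 rad, distance 17048.9 km.
Leg P3→P4: central angle 2.6641 rad, distance 16973.1 km.
Total: 7467.8 + 17048.9 + 16973.1 ≈ 41490 km.

41490 km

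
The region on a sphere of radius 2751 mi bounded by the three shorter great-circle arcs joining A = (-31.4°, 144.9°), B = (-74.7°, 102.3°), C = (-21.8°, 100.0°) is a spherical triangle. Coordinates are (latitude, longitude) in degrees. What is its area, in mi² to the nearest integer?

Side lengths (central angles): a = 0.9235, b = 0.7154, c = 0.8388 rad; semiperimeter s = 1.2389.
By l'Huilier's theorem, tan(E/4) = √[tan(s/2) tan((s−a)/2) tan((s−b)/2) tan((s−c)/2)], giving spherical excess E = 0.3132 rad.
Area = E·R² = 0.3132 × (2751)² ≈ 2370443 mi².

2370443 mi²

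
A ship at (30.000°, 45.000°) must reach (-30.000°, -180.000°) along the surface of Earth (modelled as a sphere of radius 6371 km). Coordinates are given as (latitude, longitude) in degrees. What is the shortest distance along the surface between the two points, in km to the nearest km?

15711 km

Let φ₁ = 0.5236 rad, φ₂ = -0.5236 rad, and Δλ = 2.3562 rad.
cos c = sin φ₁ sin φ₂ + cos φ₁ cos φ₂ cos Δλ = (0.5000)(-0.5000) + (0.8660)(0.8660)(-0.7071) = -0.78033,
so c = arccos(-0.78033) = 2.46599 rad.
Distance = R·c = 6371 × 2.4660 ≈ 15711 km.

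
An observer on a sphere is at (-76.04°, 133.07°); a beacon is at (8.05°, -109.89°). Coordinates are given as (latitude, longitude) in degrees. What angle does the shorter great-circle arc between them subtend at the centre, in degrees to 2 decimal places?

104.15°

With latitudes φ₁ = -76.040°, φ₂ = 8.050° and longitude difference Δλ = 117.040°:
Haversine: a = sin²(Δφ/2) + cos φ₁ cos φ₂ sin²(Δλ/2) = 0.4485 + (0.2412)(0.9901)(0.7273) = 0.62225.
Central angle c = 2·arcsin(√a) = 1.81779 rad.
So the angular separation is 104.15°.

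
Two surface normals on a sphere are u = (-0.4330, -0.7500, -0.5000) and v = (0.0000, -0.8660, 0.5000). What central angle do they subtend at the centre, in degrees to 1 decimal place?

66.5°

u·v = 0.3995; |u| = 1.0000, |v| = 1.0000.
cos θ = (u·v)/(|u||v|) = 0.3995, so θ = 66.5°.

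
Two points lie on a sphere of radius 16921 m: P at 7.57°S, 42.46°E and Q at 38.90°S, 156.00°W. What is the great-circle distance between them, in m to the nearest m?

With latitudes φ₁ = -7.570°, φ₂ = -38.900° and longitude difference Δλ = 161.540°:
cos c = sin φ₁ sin φ₂ + cos φ₁ cos φ₂ cos Δλ = (-0.1317)(-0.6280) + (0.9913)(0.7782)(-0.9485) = -0.64904,
so c = arccos(-0.64904) = 2.27712 rad.
Distance = R·c = 16921 × 2.2771 ≈ 38531 m.

38531 m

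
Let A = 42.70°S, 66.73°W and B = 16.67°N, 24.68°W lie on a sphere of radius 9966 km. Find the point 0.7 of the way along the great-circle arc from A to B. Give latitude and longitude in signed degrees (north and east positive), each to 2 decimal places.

The central angle between A and B is δ = 1.2363 rad.
With f = 0.7, the slerp weights are sin((1−f)δ)/sin δ = 0.3837 and sin(fδ)/sin δ = 0.8060.
Weighted sum of the unit vectors: (0.3837)·(0.2903,-0.6751,-0.6782) + (0.8060)·(0.8705,-0.4000,0.2869) = (0.8130, -0.5815, -0.0290).
Converting back: φ = atan2(z, √(x²+y²)) = -1.66°, λ = atan2(y, x) = -35.57°.

-1.66°, -35.57°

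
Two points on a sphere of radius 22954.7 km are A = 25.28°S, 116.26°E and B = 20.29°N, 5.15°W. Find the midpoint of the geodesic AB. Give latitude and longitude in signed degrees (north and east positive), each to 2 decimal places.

-5.09°, 53.69°

The central angle between A and B is δ = 2.2020 rad.
With f = 0.5, the slerp weights are sin((1−f)δ)/sin δ = 1.1044 and sin(fδ)/sin δ = 1.1044.
Weighted sum of the unit vectors: (1.1044)·(-0.4001,0.8109,-0.4270) + (1.1044)·(0.9342,-0.0842,0.3468) = (0.5899, 0.8026, -0.0887).
Converting back: φ = atan2(z, √(x²+y²)) = -5.09°, λ = atan2(y, x) = 53.69°.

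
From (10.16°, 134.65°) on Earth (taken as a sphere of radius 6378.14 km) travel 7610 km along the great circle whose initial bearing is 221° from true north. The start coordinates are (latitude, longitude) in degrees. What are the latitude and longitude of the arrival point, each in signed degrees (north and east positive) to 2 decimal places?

-38.72°, 83.24°

Angular distance δ = d/R = 7610/6378.14 = 1.19314 rad; initial bearing θ = 3.8572 rad.
sin φ₂ = sin φ₁ cos δ + cos φ₁ sin δ cos θ = (0.1764)(0.3687) + (0.9843)(0.9295)(-0.7547) = -0.6255, so φ₂ = -38.72°.
Δλ = atan2(sin θ sin δ cos φ₁, cos δ − sin φ₁ sin φ₂) = atan2(-0.6003, 0.4791) = -51.406°.
λ₂ = 134.650° − 51.406° = 83.24°.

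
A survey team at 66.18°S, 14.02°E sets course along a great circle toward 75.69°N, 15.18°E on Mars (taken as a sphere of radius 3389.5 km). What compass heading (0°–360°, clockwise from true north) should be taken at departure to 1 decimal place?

0.5°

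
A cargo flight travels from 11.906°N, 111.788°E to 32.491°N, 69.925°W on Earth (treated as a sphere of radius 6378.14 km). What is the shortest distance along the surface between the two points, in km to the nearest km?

Let φ₁ = 0.2078 rad, φ₂ = 0.5671 rad, and Δλ = 3.1117 rad.
cos c = sin φ₁ sin φ₂ + cos φ₁ cos φ₂ cos Δλ = (0.2063)(0.5372) + (0.9785)(0.8435)(-0.9996) = -0.71414,
so c = arccos(-0.71414) = 2.36619 rad.
Distance = R·c = 6378.14 × 2.3662 ≈ 15092 km.

15092 km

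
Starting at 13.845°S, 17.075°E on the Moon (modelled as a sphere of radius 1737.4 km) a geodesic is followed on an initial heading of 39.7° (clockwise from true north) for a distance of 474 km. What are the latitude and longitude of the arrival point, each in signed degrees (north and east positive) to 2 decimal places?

Angular distance δ = d/R = 474/1737.4 = 0.27282 rad; initial bearing θ = 0.6929 rad.
sin φ₂ = sin φ₁ cos δ + cos φ₁ sin δ cos θ = (-0.2393)(0.9630) + (0.9709)(0.2694)(0.7694) = -0.0292, so φ₂ = -1.67°.
Δλ = atan2(sin θ sin δ cos φ₁, cos δ − sin φ₁ sin φ₂) = atan2(0.1671, 0.9560) = 9.915°.
λ₂ = 17.075° + 9.915° = 26.99°.

-1.67°, 26.99°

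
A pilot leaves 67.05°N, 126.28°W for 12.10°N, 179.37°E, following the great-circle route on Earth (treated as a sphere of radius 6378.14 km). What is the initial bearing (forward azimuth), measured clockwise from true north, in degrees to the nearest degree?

241°

With φ₁ = 1.1702, φ₂ = 0.2112, Δλ = -0.9486 rad, the forward-azimuth formula gives
θ = atan2( sin Δλ cos φ₂ , cos φ₁ sin φ₂ − sin φ₁ cos φ₂ cos Δλ ) = atan2(-0.7945, -0.4430) = -119.14°.
Adding 360° brings this into [0°, 360°): 241°.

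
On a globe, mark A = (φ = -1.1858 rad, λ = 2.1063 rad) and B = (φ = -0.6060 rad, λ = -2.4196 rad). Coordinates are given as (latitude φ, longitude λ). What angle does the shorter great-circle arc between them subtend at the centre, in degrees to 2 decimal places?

61.92°

In radians: φ₁ = -1.1858, φ₂ = -0.6060, Δλ = 100.685° = 1.7573 rad.
Haversine: a = sin²(Δφ/2) + cos φ₁ cos φ₂ sin²(Δλ/2) = 0.0817 + (0.3756)(0.8219)(0.5927) = 0.26467.
Central angle c = 2·arcsin(√a) = 1.08076 rad.
So the angular separation is 61.92°.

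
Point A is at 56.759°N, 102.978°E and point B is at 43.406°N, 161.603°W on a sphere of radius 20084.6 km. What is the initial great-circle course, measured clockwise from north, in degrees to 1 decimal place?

Δλ = 95.419° = 1.6654 rad.
y = sin Δλ · cos φ₂ = (0.9955)(0.7265) = 0.7233
x = cos φ₁ sin φ₂ − sin φ₁ cos φ₂ cos Δλ = (0.5482)(0.6872) − (0.8364)(0.7265)(-0.0944) = 0.4341
θ = atan2(y, x) = 59.03°, so the bearing is 59.0°.

59.0°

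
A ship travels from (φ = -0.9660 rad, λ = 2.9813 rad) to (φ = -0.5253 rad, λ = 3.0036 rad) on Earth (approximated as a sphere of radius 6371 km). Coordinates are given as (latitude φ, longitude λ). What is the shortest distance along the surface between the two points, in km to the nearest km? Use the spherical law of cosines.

2810 km

In radians: φ₁ = -0.9660, φ₂ = -0.5253, Δλ = 1.278° = 0.0223 rad.
cos c = sin φ₁ sin φ₂ + cos φ₁ cos φ₂ cos Δλ = (-0.8226)(-0.5015) + (0.5686)(0.8652)(0.9998) = 0.90433,
so c = arccos(0.90433) = 0.44099 rad.
Distance = R·c = 6371 × 0.4410 ≈ 2810 km.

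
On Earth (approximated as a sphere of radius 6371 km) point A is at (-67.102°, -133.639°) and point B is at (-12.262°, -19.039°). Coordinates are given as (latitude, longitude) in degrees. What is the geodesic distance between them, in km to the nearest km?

9769 km

In radians: φ₁ = -1.1712, φ₂ = -0.2140, Δλ = 114.600° = 2.0001 rad.
cos c = sin φ₁ sin φ₂ + cos φ₁ cos φ₂ cos Δλ = (-0.9212)(-0.2124) + (0.3891)(0.9772)(-0.4163) = 0.03737,
so c = arccos(0.03737) = 1.53342 rad.
Distance = R·c = 6371 × 1.5334 ≈ 9769 km.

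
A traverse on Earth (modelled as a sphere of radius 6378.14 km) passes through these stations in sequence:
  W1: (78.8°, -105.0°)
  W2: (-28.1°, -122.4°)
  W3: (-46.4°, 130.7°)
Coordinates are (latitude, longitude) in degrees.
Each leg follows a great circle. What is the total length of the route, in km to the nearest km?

20919 km

Leg W1→W2: central angle 1.8740 rad, distance 11952.4 km.
Leg W2→W3: central angle 1.4058 rad, distance 8966.4 km.
Total: 11952.4 + 8966.4 ≈ 20919 km.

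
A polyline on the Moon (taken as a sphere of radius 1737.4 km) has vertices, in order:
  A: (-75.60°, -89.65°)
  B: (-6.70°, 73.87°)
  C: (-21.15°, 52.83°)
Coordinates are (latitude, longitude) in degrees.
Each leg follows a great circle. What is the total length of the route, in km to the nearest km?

3702 km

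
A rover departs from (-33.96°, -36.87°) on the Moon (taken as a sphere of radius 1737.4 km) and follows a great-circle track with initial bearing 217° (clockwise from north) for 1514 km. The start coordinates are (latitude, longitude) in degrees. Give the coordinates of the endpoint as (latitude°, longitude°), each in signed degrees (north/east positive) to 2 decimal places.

-60.06°, -104.18°

Angular distance δ = d/R = 1514/1737.4 = 0.87142 rad; initial bearing θ = 3.7874 rad.
sin φ₂ = sin φ₁ cos δ + cos φ₁ sin δ cos θ = (-0.5586)(0.6437) + (0.8294)(0.7652)(-0.7986) = -0.8665, so φ₂ = -60.06°.
Δλ = atan2(sin θ sin δ cos φ₁, cos δ − sin φ₁ sin φ₂) = atan2(-0.3820, 0.1597) = -67.311°.
λ₂ = -36.870° − 67.311° = -104.18°.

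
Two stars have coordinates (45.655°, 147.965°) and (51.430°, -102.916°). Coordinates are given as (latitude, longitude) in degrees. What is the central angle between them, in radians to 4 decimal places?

1.1413 rad

Let φ₁ = 0.7968 rad, φ₂ = 0.8976 rad, and Δλ = 1.9045 rad.
cos c = sin φ₁ sin φ₂ + cos φ₁ cos φ₂ cos Δλ = (0.7151)(0.7818) + (0.6990)(0.6235)(-0.3275) = 0.41640,
so c = arccos(0.41640) = 1.14132 rad.
So the angular separation is 1.1413 rad.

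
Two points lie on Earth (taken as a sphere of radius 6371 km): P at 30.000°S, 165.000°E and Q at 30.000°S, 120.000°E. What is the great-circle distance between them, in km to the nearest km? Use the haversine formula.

Let φ₁ = -0.5236 rad, φ₂ = -0.5236 rad, and Δλ = -0.7854 rad.
Haversine: a = sin²(Δφ/2) + cos φ₁ cos φ₂ sin²(Δλ/2) = 0.0000 + (0.8660)(0.8660)(0.1464) = 0.10983.
Central angle c = 2·arcsin(√a) = 0.67560 rad.
Distance = R·c = 6371 × 0.6756 ≈ 4304 km.

4304 km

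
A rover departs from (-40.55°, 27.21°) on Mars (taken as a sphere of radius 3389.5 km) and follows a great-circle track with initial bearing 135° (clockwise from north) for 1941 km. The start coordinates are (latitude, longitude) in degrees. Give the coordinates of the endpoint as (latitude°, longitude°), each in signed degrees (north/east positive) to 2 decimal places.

-56.88°, 71.74°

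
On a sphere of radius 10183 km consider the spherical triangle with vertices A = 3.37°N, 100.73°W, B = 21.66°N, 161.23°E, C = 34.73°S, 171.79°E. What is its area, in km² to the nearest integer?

109189141 km²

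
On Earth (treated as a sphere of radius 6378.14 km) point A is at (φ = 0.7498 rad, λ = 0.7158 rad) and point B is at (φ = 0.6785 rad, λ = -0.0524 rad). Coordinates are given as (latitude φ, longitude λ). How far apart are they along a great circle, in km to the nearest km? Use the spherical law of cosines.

3688 km

With latitudes φ₁ = 42.960°, φ₂ = 38.875° and longitude difference Δλ = -44.015°:
cos c = sin φ₁ sin φ₂ + cos φ₁ cos φ₂ cos Δλ = (0.6815)(0.6276) + (0.7318)(0.7785)(0.7192) = 0.83746,
so c = arccos(0.83746) = 0.57819 rad.
Distance = R·c = 6378.14 × 0.5782 ≈ 3688 km.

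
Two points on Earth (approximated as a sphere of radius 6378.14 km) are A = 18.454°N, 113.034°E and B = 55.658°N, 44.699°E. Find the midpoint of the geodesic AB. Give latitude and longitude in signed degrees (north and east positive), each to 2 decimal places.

41.97°, 88.65°

The central angle between A and B is δ = 1.0940 rad.
With f = 0.5, the slerp weights are sin((1−f)δ)/sin δ = 0.5854 and sin(fδ)/sin δ = 0.5854.
Weighted sum of the unit vectors: (0.5854)·(-0.3712,0.8730,0.3165) + (0.5854)·(0.4010,0.3968,0.8257) = (0.0175, 0.7433, 0.6687).
Converting back: φ = atan2(z, √(x²+y²)) = 41.97°, λ = atan2(y, x) = 88.65°.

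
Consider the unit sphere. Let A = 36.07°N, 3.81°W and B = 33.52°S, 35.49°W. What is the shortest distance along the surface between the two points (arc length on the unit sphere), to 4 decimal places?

In radians: φ₁ = 0.6295, φ₂ = -0.5850, Δλ = -31.680° = -0.5529 rad.
cos c = sin φ₁ sin φ₂ + cos φ₁ cos φ₂ cos Δλ = (0.5888)(-0.5522) + (0.8083)(0.8337)(0.8510) = 0.24832,
so c = arccos(0.24832) = 1.31985 rad.
On the unit sphere the arc length equals the central angle: 1.3198.

1.3198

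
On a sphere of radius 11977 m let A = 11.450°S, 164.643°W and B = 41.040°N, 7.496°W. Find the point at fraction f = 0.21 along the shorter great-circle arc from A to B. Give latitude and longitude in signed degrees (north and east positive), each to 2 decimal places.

14.85°, -149.48°

The central angle between A and B is δ = 2.5176 rad.
With f = 0.21, the slerp weights are sin((1−f)δ)/sin δ = 1.5641 and sin(fδ)/sin δ = 0.8633.
Weighted sum of the unit vectors: (1.5641)·(-0.9451,-0.2596,-0.1985) + (0.8633)·(0.7478,-0.0984,0.6566) = (-0.8326, -0.4909, 0.2563).
Converting back: φ = atan2(z, √(x²+y²)) = 14.85°, λ = atan2(y, x) = -149.48°.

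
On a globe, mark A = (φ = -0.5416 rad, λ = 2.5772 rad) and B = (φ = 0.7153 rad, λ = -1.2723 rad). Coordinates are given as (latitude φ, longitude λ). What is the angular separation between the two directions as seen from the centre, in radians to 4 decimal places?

With latitudes φ₁ = -31.031°, φ₂ = 40.984° and longitude difference Δλ = 139.440°:
Haversine: a = sin²(Δφ/2) + cos φ₁ cos φ₂ sin²(Δλ/2) = 0.3456 + (0.8569)(0.7549)(0.8799) = 0.91476.
Central angle c = 2·arcsin(√a) = 2.54906 rad.
So the angular separation is 2.5491 rad.

2.5491 rad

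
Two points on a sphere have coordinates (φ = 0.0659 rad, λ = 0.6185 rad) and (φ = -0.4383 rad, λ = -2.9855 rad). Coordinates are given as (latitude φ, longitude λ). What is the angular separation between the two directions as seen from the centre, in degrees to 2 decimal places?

Let φ₁ = 0.0659 rad, φ₂ = -0.4383 rad, and Δλ = 2.6792 rad.
cos c = sin φ₁ sin φ₂ + cos φ₁ cos φ₂ cos Δλ = (0.0659)(-0.4244) + (0.9978)(0.9055)(-0.8950) = -0.83657,
so c = arccos(-0.83657) = 2.56179 rad.
So the angular separation is 146.78°.

146.78°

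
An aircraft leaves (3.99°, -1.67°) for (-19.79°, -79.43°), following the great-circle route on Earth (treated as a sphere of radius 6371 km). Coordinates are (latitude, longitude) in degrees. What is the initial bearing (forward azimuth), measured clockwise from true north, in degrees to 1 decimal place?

249.1°

Δλ = -77.760° = -1.3572 rad.
y = sin Δλ · cos φ₂ = (-0.9773)(0.9409) = -0.9196
x = cos φ₁ sin φ₂ − sin φ₁ cos φ₂ cos Δλ = (0.9976)(-0.3386) − (0.0696)(0.9409)(0.2120) = -0.3516
θ = atan2(y, x) = -110.93°; adding 360° gives 249.1°.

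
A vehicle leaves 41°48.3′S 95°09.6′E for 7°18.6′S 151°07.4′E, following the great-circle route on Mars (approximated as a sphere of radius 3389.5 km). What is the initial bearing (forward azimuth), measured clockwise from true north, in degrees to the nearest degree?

71°

Δλ = 55.963° = 0.9767 rad.
y = sin Δλ · cos φ₂ = (0.8287)(0.9919) = 0.8219
x = cos φ₁ sin φ₂ − sin φ₁ cos φ₂ cos Δλ = (0.7454)(-0.1272) − (-0.6666)(0.9919)(0.5597) = 0.2752
θ = atan2(y, x) = 71.49°, so the bearing is 71°.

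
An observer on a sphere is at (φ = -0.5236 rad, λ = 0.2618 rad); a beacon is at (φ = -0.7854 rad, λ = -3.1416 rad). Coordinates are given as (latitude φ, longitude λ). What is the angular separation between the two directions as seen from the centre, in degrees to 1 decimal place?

103.8°

With latitudes φ₁ = -30.000°, φ₂ = -45.000° and longitude difference Δλ = 165.000°:
cos c = sin φ₁ sin φ₂ + cos φ₁ cos φ₂ cos Δλ = (-0.5000)(-0.7071) + (0.8660)(0.7071)(-0.9659) = -0.23795,
so c = arccos(-0.23795) = 1.81105 rad.
So the angular separation is 103.8°.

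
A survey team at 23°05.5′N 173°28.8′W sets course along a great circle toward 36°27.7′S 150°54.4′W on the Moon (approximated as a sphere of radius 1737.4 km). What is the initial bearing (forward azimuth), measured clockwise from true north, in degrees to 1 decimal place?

With φ₁ = 0.4030, φ₂ = -0.6364, Δλ = 0.3940 rad, the forward-azimuth formula gives
θ = atan2( sin Δλ cos φ₂ , cos φ₁ sin φ₂ − sin φ₁ cos φ₂ cos Δλ ) = atan2(0.3087, -0.8379) = 159.77°.
So the initial bearing is 159.8°.

159.8°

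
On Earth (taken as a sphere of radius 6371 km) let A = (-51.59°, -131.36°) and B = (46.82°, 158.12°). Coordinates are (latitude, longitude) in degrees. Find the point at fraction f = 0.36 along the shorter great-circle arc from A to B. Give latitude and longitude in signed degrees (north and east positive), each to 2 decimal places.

-17.33°, -161.13°

The central angle between A and B is δ = 2.0149 rad.
With f = 0.36, the slerp weights are sin((1−f)δ)/sin δ = 1.0639 and sin(fδ)/sin δ = 0.7347.
Weighted sum of the unit vectors: (1.0639)·(-0.4105,-0.4663,-0.7836) + (0.7347)·(-0.6350,0.2550,0.7292) = (-0.9033, -0.3088, -0.2979).
Converting back: φ = atan2(z, √(x²+y²)) = -17.33°, λ = atan2(y, x) = -161.13°.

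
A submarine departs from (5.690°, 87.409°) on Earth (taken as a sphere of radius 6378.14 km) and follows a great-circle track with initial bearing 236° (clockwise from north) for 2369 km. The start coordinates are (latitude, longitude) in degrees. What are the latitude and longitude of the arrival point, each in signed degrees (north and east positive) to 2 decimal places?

Angular distance δ = d/R = 2369/6378.14 = 0.37142 rad; initial bearing θ = 4.1190 rad.
sin φ₂ = sin φ₁ cos δ + cos φ₁ sin δ cos θ = (0.0991)(0.9318) + (0.9951)(0.3629)(-0.5592) = -0.1096, so φ₂ = -6.29°.
Δλ = atan2(sin θ sin δ cos φ₁, cos δ − sin φ₁ sin φ₂) = atan2(-0.2994, 0.9427) = -17.621°.
λ₂ = 87.409° − 17.621° = 69.79°.

-6.29°, 69.79°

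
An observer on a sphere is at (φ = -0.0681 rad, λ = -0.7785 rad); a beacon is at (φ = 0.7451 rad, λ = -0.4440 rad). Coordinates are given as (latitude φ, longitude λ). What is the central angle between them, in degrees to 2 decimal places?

Let φ₁ = -0.0681 rad, φ₂ = 0.7451 rad, and Δλ = 0.3345 rad.
Haversine: a = sin²(Δφ/2) + cos φ₁ cos φ₂ sin²(Δλ/2) = 0.1564 + (0.9977)(0.7350)(0.0277) = 0.17673.
Central angle c = 2·arcsin(√a) = 0.86777 rad.
So the angular separation is 49.72°.

49.72°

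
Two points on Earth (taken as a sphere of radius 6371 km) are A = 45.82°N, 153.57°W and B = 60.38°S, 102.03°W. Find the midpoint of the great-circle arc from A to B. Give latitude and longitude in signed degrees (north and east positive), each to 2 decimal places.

-8.05°, -132.50°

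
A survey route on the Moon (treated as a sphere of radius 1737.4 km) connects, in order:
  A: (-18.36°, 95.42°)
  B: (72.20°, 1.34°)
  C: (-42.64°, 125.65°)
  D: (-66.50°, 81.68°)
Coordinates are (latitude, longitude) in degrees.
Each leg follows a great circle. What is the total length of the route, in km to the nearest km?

8577 km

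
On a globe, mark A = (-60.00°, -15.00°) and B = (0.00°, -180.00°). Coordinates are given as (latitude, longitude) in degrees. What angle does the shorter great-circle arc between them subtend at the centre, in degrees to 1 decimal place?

118.9°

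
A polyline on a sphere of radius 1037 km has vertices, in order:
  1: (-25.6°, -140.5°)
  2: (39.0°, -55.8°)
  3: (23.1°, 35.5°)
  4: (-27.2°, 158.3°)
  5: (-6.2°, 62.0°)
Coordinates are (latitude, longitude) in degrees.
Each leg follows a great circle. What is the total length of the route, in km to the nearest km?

7237 km

Leg 1→2: central angle 1.7795 rad, distance 1845.3 km.
Leg 2→3: central angle 1.3380 rad, distance 1387.5 km.
Leg 3→4: central angle 2.2427 rad, distance 2325.7 km.
Leg 4→5: central angle 1.6185 rad, distance 1678.4 km.
Total: 1845.3 + 1387.5 + 2325.7 + 1678.4 ≈ 7237 km.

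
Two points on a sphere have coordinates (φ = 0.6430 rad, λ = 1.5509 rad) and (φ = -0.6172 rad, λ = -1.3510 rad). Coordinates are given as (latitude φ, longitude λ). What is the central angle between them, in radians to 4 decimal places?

2.9464 rad

With latitudes φ₁ = 36.841°, φ₂ = -35.363° and longitude difference Δλ = -166.267°:
cos c = sin φ₁ sin φ₂ + cos φ₁ cos φ₂ cos Δλ = (0.5996)(-0.5788) + (0.8003)(0.8155)(-0.9714) = -0.98101,
so c = arccos(-0.98101) = 2.94639 rad.
So the angular separation is 2.9464 rad.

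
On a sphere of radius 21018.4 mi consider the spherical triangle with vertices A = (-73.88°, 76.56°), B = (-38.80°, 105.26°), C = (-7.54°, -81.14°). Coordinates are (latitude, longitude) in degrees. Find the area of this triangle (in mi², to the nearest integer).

144933433 mi²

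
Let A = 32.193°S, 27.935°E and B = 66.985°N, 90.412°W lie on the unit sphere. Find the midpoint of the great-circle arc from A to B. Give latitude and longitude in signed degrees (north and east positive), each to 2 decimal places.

27.49°, 0.42°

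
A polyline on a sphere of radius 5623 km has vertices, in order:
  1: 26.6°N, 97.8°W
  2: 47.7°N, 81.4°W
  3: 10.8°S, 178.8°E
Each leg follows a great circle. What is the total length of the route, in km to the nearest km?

Leg 1→2: central angle 0.4312 rad, distance 2424.6 km.
Leg 2→3: central angle 1.8246 rad, distance 10259.9 km.
Total: 2424.6 + 10259.9 ≈ 12684 km.

12684 km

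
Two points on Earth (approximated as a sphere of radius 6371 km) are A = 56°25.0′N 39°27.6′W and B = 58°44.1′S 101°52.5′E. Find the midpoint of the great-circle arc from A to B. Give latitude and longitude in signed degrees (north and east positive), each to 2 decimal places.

-3.48°, 26.02°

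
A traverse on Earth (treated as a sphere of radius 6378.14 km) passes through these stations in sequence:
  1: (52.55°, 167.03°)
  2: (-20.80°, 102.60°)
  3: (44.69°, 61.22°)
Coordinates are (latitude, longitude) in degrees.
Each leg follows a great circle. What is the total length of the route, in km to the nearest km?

18666 km

Leg 1→2: central angle 1.6074 rad, distance 10252.0 km.
Leg 2→3: central angle 1.3192 rad, distance 8414.2 km.
Total: 10252.0 + 8414.2 ≈ 18666 km.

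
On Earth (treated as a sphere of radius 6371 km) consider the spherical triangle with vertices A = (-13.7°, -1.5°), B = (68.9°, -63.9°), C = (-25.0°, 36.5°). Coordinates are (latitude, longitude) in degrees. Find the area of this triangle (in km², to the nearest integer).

Side lengths (central angles): a = 2.0411, b = 0.6535, c = 1.6297 rad; semiperimeter s = 2.1622.
By l'Huilier's theorem, tan(E/4) = √[tan(s/2) tan((s−a)/2) tan((s−b)/2) tan((s−c)/2)], giving spherical excess E = 0.6763 rad.
Area = E·R² = 0.6763 × (6371)² ≈ 27450567 km².

27450567 km²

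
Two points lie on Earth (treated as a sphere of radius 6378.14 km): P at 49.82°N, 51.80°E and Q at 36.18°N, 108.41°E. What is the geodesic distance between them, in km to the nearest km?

4728 km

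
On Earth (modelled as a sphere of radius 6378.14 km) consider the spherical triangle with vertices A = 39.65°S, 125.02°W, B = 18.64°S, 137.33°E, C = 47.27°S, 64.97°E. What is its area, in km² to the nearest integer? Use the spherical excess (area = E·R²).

Side lengths (central angles): a = 1.1267, b = 1.6166, c = 1.4638 rad; semiperimeter s = 2.1036.
By l'Huilier's theorem, tan(E/4) = √[tan(s/2) tan((s−a)/2) tan((s−b)/2) tan((s−c)/2)], giving spherical excess E = 1.0796 rad.
Area = E·R² = 1.0796 × (6378.14)² ≈ 43919719 km².

43919719 km²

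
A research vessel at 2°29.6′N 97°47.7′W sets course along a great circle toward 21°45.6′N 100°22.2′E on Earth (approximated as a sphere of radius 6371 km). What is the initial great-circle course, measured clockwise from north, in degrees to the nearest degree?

325°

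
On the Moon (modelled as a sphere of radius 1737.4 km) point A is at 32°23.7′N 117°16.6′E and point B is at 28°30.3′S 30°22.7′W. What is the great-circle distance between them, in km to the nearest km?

4608 km

In radians: φ₁ = 0.5654, φ₂ = -0.4975, Δλ = -147.655° = -2.5771 rad.
Haversine: a = sin²(Δφ/2) + cos φ₁ cos φ₂ sin²(Δλ/2) = 0.2568 + (0.8444)(0.8788)(0.9224) = 0.94128.
Central angle c = 2·arcsin(√a) = 2.65209 rad.
Distance = R·c = 1737.4 × 2.6521 ≈ 4608 km.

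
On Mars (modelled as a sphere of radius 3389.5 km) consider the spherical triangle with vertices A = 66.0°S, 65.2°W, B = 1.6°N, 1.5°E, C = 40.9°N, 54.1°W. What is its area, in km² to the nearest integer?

12961629 km²

Side lengths (central angles): a = 1.1095, b = 1.8718, c = 1.4351 rad; semiperimeter s = 2.2081.
By l'Huilier's theorem, tan(E/4) = √[tan(s/2) tan((s−a)/2) tan((s−b)/2) tan((s−c)/2)], giving spherical excess E = 1.1282 rad.
Area = E·R² = 1.1282 × (3389.5)² ≈ 12961629 km².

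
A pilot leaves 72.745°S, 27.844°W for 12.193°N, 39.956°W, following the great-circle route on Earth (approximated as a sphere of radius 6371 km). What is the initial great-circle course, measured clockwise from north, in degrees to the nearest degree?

Δλ = -12.112° = -0.2114 rad.
y = sin Δλ · cos φ₂ = (-0.2098)(0.9774) = -0.2051
x = cos φ₁ sin φ₂ − sin φ₁ cos φ₂ cos Δλ = (0.2966)(0.2112) − (-0.9550)(0.9774)(0.9777) = 0.9753
θ = atan2(y, x) = -11.88°; adding 360° gives 348°.

348°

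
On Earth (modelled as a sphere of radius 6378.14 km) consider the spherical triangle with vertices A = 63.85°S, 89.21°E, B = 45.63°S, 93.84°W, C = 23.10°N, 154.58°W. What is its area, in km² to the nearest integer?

60536427 km²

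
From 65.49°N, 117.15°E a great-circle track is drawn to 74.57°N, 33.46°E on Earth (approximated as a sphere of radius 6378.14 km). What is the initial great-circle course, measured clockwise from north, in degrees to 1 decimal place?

With φ₁ = 1.1430, φ₂ = 1.3015, Δλ = -1.4607 rad, the forward-azimuth formula gives
θ = atan2( sin Δλ cos φ₂ , cos φ₁ sin φ₂ − sin φ₁ cos φ₂ cos Δλ ) = atan2(-0.2644, 0.3733) = -35.31°.
Adding 360° brings this into [0°, 360°): 324.7°.

324.7°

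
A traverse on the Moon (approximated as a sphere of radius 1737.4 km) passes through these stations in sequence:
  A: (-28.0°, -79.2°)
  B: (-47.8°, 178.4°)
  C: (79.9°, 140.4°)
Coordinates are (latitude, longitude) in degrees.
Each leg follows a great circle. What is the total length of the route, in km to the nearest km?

6271 km

Leg A→B: central angle 1.3485 rad, distance 2343.0 km.
Leg B→C: central angle 2.2607 rad, distance 3927.8 km.
Total: 2343.0 + 3927.8 ≈ 6271 km.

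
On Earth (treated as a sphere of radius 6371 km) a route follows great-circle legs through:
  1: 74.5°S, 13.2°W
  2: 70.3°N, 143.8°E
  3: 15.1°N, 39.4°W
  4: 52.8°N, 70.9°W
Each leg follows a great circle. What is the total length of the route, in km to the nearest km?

Leg 1→2: central angle 3.0011 rad, distance 19120.3 km.
Leg 2→3: central angle 1.6506 rad, distance 10515.8 km.
Leg 3→4: central angle 0.7881 rad, distance 5020.9 km.
Total: 19120.3 + 10515.8 + 5020.9 ≈ 34657 km.

34657 km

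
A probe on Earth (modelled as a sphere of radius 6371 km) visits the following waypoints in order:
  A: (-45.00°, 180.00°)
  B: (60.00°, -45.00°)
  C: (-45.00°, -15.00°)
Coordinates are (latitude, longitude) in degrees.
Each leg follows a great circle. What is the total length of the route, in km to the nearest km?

Leg A→B: central angle 2.6107 rad, distance 16633.0 km.
Leg B→C: central angle 1.8820 rad, distance 11990.1 km.
Total: 16633.0 + 11990.1 ≈ 28623 km.

28623 km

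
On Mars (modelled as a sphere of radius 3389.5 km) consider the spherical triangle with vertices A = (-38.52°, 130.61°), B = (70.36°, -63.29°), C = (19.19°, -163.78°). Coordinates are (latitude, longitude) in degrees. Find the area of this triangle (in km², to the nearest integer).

15785415 km²

Side lengths (central angles): a = 1.3163, b = 1.4702, c = 2.5714 rad; semiperimeter s = 2.6790.
By l'Huilier's theorem, tan(E/4) = √[tan(s/2) tan((s−a)/2) tan((s−b)/2) tan((s−c)/2)], giving spherical excess E = 1.3740 rad.
Area = E·R² = 1.3740 × (3389.5)² ≈ 15785415 km².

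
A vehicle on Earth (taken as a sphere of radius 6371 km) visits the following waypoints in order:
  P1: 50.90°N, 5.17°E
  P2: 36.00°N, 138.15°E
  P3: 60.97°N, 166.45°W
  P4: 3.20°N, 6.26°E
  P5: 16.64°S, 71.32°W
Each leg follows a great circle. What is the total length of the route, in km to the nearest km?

Leg P1→P2: central angle 1.4623 rad, distance 9316.2 km.
Leg P2→P3: central angle 0.7424 rad, distance 4729.6 km.
Leg P3→P4: central angle 2.0173 rad, distance 12852.0 km.
Leg P4→P5: central angle 1.3799 rad, distance 8791.2 km.
Total: 9316.2 + 4729.6 + 12852.0 + 8791.2 ≈ 35689 km.

35689 km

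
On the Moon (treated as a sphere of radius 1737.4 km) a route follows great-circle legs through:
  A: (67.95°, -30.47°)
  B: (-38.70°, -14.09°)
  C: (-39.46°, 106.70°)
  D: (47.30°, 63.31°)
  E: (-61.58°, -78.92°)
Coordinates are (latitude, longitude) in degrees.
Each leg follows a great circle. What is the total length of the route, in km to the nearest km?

Leg A→B: central angle 1.8738 rad, distance 3255.6 km.
Leg B→C: central angle 1.4818 rad, distance 2574.4 km.
Leg C→D: central angle 1.6575 rad, distance 2879.7 km.
Leg D→E: central angle 2.6940 rad, distance 4680.5 km.
Total: 3255.6 + 2574.4 + 2879.7 + 4680.5 ≈ 13390 km.

13390 km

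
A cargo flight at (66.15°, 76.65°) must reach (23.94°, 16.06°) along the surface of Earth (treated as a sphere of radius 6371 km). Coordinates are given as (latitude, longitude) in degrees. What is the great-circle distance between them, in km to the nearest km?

6277 km

In radians: φ₁ = 1.1545, φ₂ = 0.4178, Δλ = -60.590° = -1.0575 rad.
cos c = sin φ₁ sin φ₂ + cos φ₁ cos φ₂ cos Δλ = (0.9146)(0.4058) + (0.4043)(0.9140)(0.4911) = 0.55260,
so c = arccos(0.55260) = 0.98531 rad.
Distance = R·c = 6371 × 0.9853 ≈ 6277 km.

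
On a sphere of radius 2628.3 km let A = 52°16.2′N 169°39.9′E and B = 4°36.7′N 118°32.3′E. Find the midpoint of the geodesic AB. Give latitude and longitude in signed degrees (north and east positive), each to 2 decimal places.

30.82°, 137.57°

The central angle between A and B is δ = 1.1081 rad.
With f = 0.5, the slerp weights are sin((1−f)δ)/sin δ = 0.5880 and sin(fδ)/sin δ = 0.5880.
Weighted sum of the unit vectors: (0.5880)·(-0.6020,0.1098,0.7909) + (0.5880)·(-0.4762,0.8757,0.0804) = (-0.6339, 0.5794, 0.5123).
Converting back: φ = atan2(z, √(x²+y²)) = 30.82°, λ = atan2(y, x) = 137.57°.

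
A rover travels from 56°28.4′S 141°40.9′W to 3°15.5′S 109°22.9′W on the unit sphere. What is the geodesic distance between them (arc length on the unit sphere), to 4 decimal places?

With latitudes φ₁ = -56.473°, φ₂ = -3.258° and longitude difference Δλ = 32.300°:
cos c = sin φ₁ sin φ₂ + cos φ₁ cos φ₂ cos Δλ = (-0.8336)(-0.0568) + (0.5523)(0.9984)(0.8453) = 0.51349,
so c = arccos(0.51349) = 1.03155 rad.
On the unit sphere the arc length equals the central angle: 1.0316.

1.0316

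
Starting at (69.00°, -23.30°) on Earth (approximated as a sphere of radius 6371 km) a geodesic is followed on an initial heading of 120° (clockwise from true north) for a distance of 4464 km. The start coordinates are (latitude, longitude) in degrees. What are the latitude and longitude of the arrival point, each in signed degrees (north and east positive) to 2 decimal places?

Angular distance δ = d/R = 4464/6371 = 0.70067 rad; initial bearing θ = 2.0944 rad.
sin φ₂ = sin φ₁ cos δ + cos φ₁ sin δ cos θ = (0.9336)(0.7644) + (0.3584)(0.6447)(-0.5000) = 0.5981, so φ₂ = 36.73°.
Δλ = atan2(sin θ sin δ cos φ₁, cos δ − sin φ₁ sin φ₂) = atan2(0.2001, 0.2060) = 44.164°.
λ₂ = -23.300° + 44.164° = 20.86°.

36.73°, 20.86°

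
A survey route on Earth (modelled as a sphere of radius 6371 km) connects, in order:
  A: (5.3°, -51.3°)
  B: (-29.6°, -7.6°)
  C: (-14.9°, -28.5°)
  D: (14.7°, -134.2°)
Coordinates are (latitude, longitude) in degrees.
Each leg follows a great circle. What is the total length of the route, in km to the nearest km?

Leg A→B: central angle 0.9517 rad, distance 6063.3 km.
Leg B→C: central angle 0.4227 rad, distance 2693.1 km.
Leg C→D: central angle 1.8946 rad, distance 12070.6 km.
Total: 6063.3 + 2693.1 + 12070.6 ≈ 20827 km.

20827 km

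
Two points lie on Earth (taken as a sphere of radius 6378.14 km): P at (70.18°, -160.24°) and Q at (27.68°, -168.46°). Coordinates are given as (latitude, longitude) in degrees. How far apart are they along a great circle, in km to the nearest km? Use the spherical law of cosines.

4760 km

In radians: φ₁ = 1.2249, φ₂ = 0.4831, Δλ = -8.220° = -0.1435 rad.
cos c = sin φ₁ sin φ₂ + cos φ₁ cos φ₂ cos Δλ = (0.9408)(0.4645) + (0.3391)(0.8856)(0.9897) = 0.73419,
so c = arccos(0.73419) = 0.74632 rad.
Distance = R·c = 6378.14 × 0.7463 ≈ 4760 km.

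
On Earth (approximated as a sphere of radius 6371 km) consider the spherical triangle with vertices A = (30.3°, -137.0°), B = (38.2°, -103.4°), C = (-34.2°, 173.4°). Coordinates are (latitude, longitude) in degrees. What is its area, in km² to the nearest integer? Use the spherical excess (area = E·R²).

Side lengths (central angles): a = 1.8449, b = 1.3906, c = 0.5009 rad; semiperimeter s = 1.8682.
By l'Huilier's theorem, tan(E/4) = √[tan(s/2) tan((s−a)/2) tan((s−b)/2) tan((s−c)/2)], giving spherical excess E = 0.2235 rad.
Area = E·R² = 0.2235 × (6371)² ≈ 9070897 km².

9070897 km²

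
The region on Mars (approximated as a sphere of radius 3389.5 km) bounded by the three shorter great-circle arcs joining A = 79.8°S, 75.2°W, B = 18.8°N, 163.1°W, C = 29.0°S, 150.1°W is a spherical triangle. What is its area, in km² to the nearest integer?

Side lengths (central angles): a = 0.8626, b = 1.0269, c = 1.8871 rad; semiperimeter s = 1.8883.
By l'Huilier's theorem, tan(E/4) = √[tan(s/2) tan((s−a)/2) tan((s−b)/2) tan((s−c)/2)], giving spherical excess E = 0.0580 rad.
Area = E·R² = 0.0580 × (3389.5)² ≈ 666743 km².

666743 km²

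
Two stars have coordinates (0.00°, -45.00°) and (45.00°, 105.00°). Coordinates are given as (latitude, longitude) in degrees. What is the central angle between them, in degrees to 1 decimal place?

127.8°

In radians: φ₁ = 0.0000, φ₂ = 0.7854, Δλ = 150.000° = 2.6180 rad.
Haversine: a = sin²(Δφ/2) + cos φ₁ cos φ₂ sin²(Δλ/2) = 0.1464 + (1.0000)(0.7071)(0.9330) = 0.80619.
Central angle c = 2·arcsin(√a) = 2.22985 rad.
So the angular separation is 127.8°.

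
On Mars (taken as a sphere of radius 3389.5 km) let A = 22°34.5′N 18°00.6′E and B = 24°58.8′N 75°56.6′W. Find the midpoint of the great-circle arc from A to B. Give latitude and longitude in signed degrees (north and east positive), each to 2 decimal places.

32.85°, -28.40°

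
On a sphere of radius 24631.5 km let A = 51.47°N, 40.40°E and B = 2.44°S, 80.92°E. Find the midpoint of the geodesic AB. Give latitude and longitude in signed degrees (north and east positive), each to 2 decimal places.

25.84°, 65.55°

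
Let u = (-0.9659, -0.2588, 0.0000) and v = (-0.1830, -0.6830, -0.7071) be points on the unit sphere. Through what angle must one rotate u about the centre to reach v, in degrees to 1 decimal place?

u·v = 0.3535; |u| = 1.0000, |v| = 1.0000.
cos θ = (u·v)/(|u||v|) = 0.3535, so θ = 69.3°.

69.3°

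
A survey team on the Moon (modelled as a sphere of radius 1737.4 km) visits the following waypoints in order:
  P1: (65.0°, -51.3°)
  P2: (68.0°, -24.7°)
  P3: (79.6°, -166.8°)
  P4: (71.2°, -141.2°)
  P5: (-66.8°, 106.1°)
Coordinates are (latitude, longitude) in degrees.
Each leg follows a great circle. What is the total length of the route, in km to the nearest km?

Leg P1→P2: central angle 0.1907 rad, distance 331.3 km.
Leg P2→P3: central angle 0.5383 rad, distance 935.2 km.
Leg P3→P4: central angle 0.1816 rad, distance 315.5 km.
Leg P4→P5: central angle 2.7366 rad, distance 4754.5 km.
Total: 331.3 + 935.2 + 315.5 + 4754.5 ≈ 6336 km.

6336 km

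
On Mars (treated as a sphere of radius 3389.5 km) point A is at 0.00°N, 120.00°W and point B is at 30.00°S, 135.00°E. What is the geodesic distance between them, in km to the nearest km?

6090 km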